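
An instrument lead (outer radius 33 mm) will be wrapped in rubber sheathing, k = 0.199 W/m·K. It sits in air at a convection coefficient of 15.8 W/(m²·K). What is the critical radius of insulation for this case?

For a cylinder r_cr = k/h = 0.199/15.8
r_cr = 12.6 mm; since the bare radius (33 mm) is above r_cr, any added insulation will reduce heat loss.

r_cr ≈ 12.6 mm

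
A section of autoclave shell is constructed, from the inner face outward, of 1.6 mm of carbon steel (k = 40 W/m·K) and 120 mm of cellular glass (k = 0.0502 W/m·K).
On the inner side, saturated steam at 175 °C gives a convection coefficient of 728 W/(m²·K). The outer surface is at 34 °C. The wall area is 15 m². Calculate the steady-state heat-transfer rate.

Q ≈ 884 W

Model the wall as resistances in series:
R_inner film = 1/(h_i·A) = 1/(728×15) = 9.158×10^-5 K/W
R_carbon steel = L/(kA) = 0.0016/(40×15) = 2.667×10^-6 K/W
R_cellular glass = L/(kA) = 0.12/(0.0502×15) = 0.1594 K/W
R_total = 0.1595 K/W
Q = ΔT / R_total = 141 / 0.1595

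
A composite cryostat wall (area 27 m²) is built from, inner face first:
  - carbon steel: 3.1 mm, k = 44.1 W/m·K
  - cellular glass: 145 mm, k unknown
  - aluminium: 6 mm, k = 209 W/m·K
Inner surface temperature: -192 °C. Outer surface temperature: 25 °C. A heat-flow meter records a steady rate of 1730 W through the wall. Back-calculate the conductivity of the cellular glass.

k ≈ 0.0428 W/(m·K)

Model the wall as resistances in series:
R_carbon steel = L/(kA) = 0.0031/(44.1×27) = 2.604×10^-6 K/W
R_aluminium = L/(kA) = 0.006/(209×27) = 1.063×10^-6 K/W
Sum of known resistances R_other = 3.667×10^-6 K/W
Total R = ΔT/Q = 217/1730 = 0.1254 K/W
R_cellular glass = R_total − R_other = 0.1254 K/W
k = L/(R·A) = 0.145/(0.1254×27)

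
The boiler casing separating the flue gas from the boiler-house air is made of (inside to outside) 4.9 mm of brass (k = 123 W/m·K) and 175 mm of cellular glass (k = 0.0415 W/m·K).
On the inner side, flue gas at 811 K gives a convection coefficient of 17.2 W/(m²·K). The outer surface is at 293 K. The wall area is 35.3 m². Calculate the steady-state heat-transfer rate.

Q ≈ 4280 W

Series thermal resistances:
R_inner film = 1/(h_i·A) = 1/(17.2×35.3) = 0.001647 K/W
R_brass = L/(kA) = 0.0049/(123×35.3) = 1.129×10^-6 K/W
R_cellular glass = L/(kA) = 0.175/(0.0415×35.3) = 0.1195 K/W
R_total = 0.1211 K/W
Q = ΔT / R_total = 518 / 0.1211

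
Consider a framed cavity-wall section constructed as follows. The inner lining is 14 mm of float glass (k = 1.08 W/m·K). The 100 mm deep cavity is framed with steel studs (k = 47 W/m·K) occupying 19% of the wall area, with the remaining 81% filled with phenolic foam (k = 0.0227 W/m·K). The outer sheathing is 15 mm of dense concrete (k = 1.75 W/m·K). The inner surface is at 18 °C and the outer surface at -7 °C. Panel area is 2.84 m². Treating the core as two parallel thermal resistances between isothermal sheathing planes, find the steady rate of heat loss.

Sheathing layers in series; stud and cavity paths in parallel between them.
R_inner = 0.014/(1.08×2.84) = 0.004564 K/W
R_stud  = 0.1/(47×0.19×2.84) = 0.003943 K/W
R_cav   = 0.1/(0.0227×0.81×2.84) = 1.915 K/W
1/R_core = 1/R_stud + 1/R_cav → R_core = 0.003935 K/W
R_outer = 0.015/(1.75×2.84) = 0.003018 K/W
R_total = 0.01152 K/W
Q = ΔT/R_total = 25/0.01152

Q ≈ 2170 W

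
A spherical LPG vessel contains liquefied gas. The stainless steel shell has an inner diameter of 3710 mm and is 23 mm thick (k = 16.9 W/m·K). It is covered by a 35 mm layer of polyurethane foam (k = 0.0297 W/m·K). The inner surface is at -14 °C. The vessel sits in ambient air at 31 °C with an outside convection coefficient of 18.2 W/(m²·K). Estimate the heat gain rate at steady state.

Spherical conduction: R = (1/r_in − 1/r_out)/(4πk) per layer; series-sum.
R_stainless steel shell = (1/1.855 − 1/1.878)/(4π×16.9) = 3.109×10^-5 K/W
R_polyurethane foam = (1/1.878 − 1/1.913)/(4π×0.0297) = 0.0261 K/W
R_outer film = 1/(h·4πr_o²) = 1/(18.2×4π×1.913²) = 0.001195 K/W
R_total = 0.02733 K/W
Q = ΔT/R_total = 45/0.02733

Q ≈ 1650 W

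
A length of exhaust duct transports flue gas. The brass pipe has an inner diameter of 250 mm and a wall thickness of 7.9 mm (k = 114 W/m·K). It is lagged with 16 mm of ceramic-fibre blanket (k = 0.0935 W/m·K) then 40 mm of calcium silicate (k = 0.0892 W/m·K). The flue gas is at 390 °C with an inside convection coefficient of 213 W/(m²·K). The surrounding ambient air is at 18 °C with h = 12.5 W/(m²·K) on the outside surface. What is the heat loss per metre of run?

For a radial system each layer contributes R = ln(r_out/r_in)/(2πkL); films add R = 1/(hA).
R_inner film = 1/(h_i·2πr₁L) = 1/(213×2π×0.125×1) = 0.005978 K/W
R_brass pipe wall = ln(132.9/125)/(2π×114×1) = 8.556×10^-5 K/W
R_ceramic-fibre blanket = ln(148.9/132.9)/(2π×0.0935×1) = 0.1935 K/W
R_calcium silicate = ln(188.9/148.9)/(2π×0.0892×1) = 0.4245 K/W
R_outer film = 1/(h_o·2πr_oL) = 1/(12.5×2π×0.1889×1) = 0.0674 K/W
R_total = 0.6915 K/W
Q = ΔT/R_total = 372/0.6915

q′ ≈ 538 W/m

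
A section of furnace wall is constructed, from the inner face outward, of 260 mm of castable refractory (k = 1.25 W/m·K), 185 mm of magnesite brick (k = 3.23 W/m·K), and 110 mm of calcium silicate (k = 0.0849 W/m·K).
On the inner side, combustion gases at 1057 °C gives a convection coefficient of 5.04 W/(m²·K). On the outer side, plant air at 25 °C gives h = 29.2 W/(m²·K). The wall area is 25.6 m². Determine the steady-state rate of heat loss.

Series thermal resistances:
R_inner film = 1/(h_i·A) = 1/(5.04×25.6) = 0.00775 K/W
R_castable refractory = L/(kA) = 0.26/(1.25×25.6) = 0.008125 K/W
R_magnesite brick = L/(kA) = 0.185/(3.23×25.6) = 0.002237 K/W
R_calcium silicate = L/(kA) = 0.11/(0.0849×25.6) = 0.05061 K/W
R_outer film = 1/(h_o·A) = 1/(29.2×25.6) = 0.001338 K/W
R_total = 0.07006 K/W
Q = ΔT / R_total = 1032 / 0.07006

Q ≈ 14700 W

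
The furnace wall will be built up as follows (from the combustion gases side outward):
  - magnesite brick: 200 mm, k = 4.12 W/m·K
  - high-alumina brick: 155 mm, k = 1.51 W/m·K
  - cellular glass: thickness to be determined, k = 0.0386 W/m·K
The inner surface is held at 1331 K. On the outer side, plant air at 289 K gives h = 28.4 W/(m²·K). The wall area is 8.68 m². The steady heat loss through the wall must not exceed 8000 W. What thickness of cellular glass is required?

Model the wall as resistances in series:
R_magnesite brick = L/(kA) = 0.2/(4.12×8.68) = 0.005593 K/W
R_high-alumina brick = L/(kA) = 0.155/(1.51×8.68) = 0.01183 K/W
R_outer film = 1/(h_o·A) = 1/(28.4×8.68) = 0.004057 K/W
Sum of the known resistances R_other = 0.02148 K/W
Required total resistance R_tot = ΔT/Q_allow = 1042/8000 = 0.1303 K/W
R_cellular glass = R_tot − R_other = 0.1088 K/W
L = R·k·A = 0.1088×0.0386×8.68

L ≈ 36.4 mm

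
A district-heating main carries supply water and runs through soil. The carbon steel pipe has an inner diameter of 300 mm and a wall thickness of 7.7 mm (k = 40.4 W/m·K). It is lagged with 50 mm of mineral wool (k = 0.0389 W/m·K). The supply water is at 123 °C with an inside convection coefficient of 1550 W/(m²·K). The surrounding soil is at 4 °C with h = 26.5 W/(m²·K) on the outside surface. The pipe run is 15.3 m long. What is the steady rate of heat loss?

Q ≈ 1570 W

Treating each annulus and film as a series resistance:
R_inner film = 1/(h_i·2πr₁L) = 1/(1550×2π×0.15×15.3) = 4.474×10^-5 K/W
R_carbon steel pipe wall = ln(157.7/150)/(2π×40.4×15.3) = 1.289×10^-5 K/W
R_mineral wool = ln(207.7/157.7)/(2π×0.0389×15.3) = 0.07365 K/W
R_outer film = 1/(h_o·2πr_oL) = 1/(26.5×2π×0.2077×15.3) = 0.00189 K/W
R_total = 0.07559 K/W
Q = ΔT/R_total = 119/0.07559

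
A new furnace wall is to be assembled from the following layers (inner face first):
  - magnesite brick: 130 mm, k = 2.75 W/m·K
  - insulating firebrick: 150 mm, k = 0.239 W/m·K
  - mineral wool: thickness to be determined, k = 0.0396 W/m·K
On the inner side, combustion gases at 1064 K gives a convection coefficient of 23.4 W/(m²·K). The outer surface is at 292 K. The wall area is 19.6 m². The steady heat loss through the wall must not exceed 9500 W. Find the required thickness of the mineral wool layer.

L ≈ 34.7 mm

Thermal resistances in series:
R_inner film = 1/(h_i·A) = 1/(23.4×19.6) = 0.00218 K/W
R_magnesite brick = L/(kA) = 0.13/(2.75×19.6) = 0.002412 K/W
R_insulating firebrick = L/(kA) = 0.15/(0.239×19.6) = 0.03202 K/W
Sum of the known resistances R_other = 0.03661 K/W
Required total resistance R_tot = ΔT/Q_allow = 772/9500 = 0.08126 K/W
R_mineral wool = R_tot − R_other = 0.04465 K/W
L = R·k·A = 0.04465×0.0396×19.6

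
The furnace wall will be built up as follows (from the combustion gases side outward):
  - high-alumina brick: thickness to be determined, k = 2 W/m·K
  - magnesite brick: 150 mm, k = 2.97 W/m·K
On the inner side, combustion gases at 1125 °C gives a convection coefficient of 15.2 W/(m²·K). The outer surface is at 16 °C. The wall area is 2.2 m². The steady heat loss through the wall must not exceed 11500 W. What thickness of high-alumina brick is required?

L ≈ 192 mm

Series thermal resistances:
R_inner film = 1/(h_i·A) = 1/(15.2×2.2) = 0.0299 K/W
R_magnesite brick = L/(kA) = 0.15/(2.97×2.2) = 0.02296 K/W
Sum of the known resistances R_other = 0.05286 K/W
Required total resistance R_tot = ΔT/Q_allow = 1109/11500 = 0.09643 K/W
R_high-alumina brick = R_tot − R_other = 0.04357 K/W
L = R·k·A = 0.04357×2×2.2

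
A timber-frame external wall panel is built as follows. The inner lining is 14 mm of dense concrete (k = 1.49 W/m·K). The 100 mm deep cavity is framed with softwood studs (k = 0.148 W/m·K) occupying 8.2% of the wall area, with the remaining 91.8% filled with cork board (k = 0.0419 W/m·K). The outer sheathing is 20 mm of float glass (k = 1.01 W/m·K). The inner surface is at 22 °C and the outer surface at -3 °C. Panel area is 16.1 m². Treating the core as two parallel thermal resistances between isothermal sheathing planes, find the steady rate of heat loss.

Q ≈ 201 W

Sheathing layers in series; stud and cavity paths in parallel between them.
R_inner = 0.014/(1.49×16.1) = 5.836×10^-4 K/W
R_stud  = 0.1/(0.148×0.082×16.1) = 0.5118 K/W
R_cav   = 0.1/(0.0419×0.918×16.1) = 0.1615 K/W
1/R_core = 1/R_stud + 1/R_cav → R_core = 0.1228 K/W
R_outer = 0.02/(1.01×16.1) = 0.00123 K/W
R_total = 0.1246 K/W
Q = ΔT/R_total = 25/0.1246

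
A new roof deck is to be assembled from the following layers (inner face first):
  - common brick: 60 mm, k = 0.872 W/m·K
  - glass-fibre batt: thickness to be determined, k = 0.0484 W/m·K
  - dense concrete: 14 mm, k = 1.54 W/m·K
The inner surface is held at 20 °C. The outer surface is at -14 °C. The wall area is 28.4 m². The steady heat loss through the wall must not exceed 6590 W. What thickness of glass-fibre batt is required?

L ≈ 3.32 mm

Model the wall as resistances in series:
R_common brick = L/(kA) = 0.06/(0.872×28.4) = 0.002423 K/W
R_dense concrete = L/(kA) = 0.014/(1.54×28.4) = 3.201×10^-4 K/W
Sum of the known resistances R_other = 0.002743 K/W
Required total resistance R_tot = ΔT/Q_allow = 34/6590 = 0.005159 K/W
R_glass-fibre batt = R_tot − R_other = 0.002416 K/W
L = R·k·A = 0.002416×0.0484×28.4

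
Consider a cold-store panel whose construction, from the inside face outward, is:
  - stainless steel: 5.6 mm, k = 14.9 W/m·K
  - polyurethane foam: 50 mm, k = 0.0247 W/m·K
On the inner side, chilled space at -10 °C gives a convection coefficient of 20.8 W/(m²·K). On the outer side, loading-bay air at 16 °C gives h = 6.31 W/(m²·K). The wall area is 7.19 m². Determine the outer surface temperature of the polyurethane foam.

T ≈ 14.2 °C

Model the wall as resistances in series:
R_inner film = 1/(h_i·A) = 1/(20.8×7.19) = 0.006687 K/W
R_stainless steel = L/(kA) = 0.0056/(14.9×7.19) = 5.227×10^-5 K/W
R_polyurethane foam = L/(kA) = 0.05/(0.0247×7.19) = 0.2815 K/W
R_outer film = 1/(h_o·A) = 1/(6.31×7.19) = 0.02204 K/W
R_total = 0.3103 K/W;  Q = ΔT/R_total = 26/0.3103 = 83.78 W
T_interface = T_inner + Q·ΣR(inner→interface) = -10 + 83.8×0.2883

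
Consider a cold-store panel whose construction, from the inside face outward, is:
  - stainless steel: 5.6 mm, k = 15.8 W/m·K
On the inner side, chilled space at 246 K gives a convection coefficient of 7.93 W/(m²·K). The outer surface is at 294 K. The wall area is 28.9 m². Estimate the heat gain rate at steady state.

Model the wall as resistances in series:
R_inner film = 1/(h_i·A) = 1/(7.93×28.9) = 0.004363 K/W
R_stainless steel = L/(kA) = 0.0056/(15.8×28.9) = 1.226×10^-5 K/W
R_total = 0.004376 K/W
Q = ΔT / R_total = 48 / 0.004376

Q ≈ 11000 W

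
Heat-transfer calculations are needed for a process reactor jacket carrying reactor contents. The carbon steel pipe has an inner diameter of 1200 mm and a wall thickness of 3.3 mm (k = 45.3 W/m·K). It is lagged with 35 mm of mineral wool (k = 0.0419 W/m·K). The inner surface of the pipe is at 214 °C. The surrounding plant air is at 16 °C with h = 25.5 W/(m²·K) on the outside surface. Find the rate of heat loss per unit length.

q′ ≈ 884 W/m

Per-layer cylindrical resistances, series-summed:
R_carbon steel pipe wall = ln(603.3/600)/(2π×45.3×1) = 1.927×10^-5 K/W
R_mineral wool = ln(638.3/603.3)/(2π×0.0419×1) = 0.2142 K/W
R_outer film = 1/(h_o·2πr_oL) = 1/(25.5×2π×0.6383×1) = 0.009778 K/W
R_total = 0.224 K/W
Q = ΔT/R_total = 198/0.224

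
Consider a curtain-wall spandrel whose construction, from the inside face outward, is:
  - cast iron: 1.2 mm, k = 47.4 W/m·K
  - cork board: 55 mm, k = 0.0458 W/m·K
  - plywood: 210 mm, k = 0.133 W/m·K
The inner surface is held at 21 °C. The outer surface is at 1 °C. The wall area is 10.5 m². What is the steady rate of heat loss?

Q ≈ 75.5 W

Treating each layer as a thermal resistance in series:
R_cast iron = L/(kA) = 0.0012/(47.4×10.5) = 2.411×10^-6 K/W
R_cork board = L/(kA) = 0.055/(0.0458×10.5) = 0.1144 K/W
R_plywood = L/(kA) = 0.21/(0.133×10.5) = 0.1504 K/W
R_total = 0.2647 K/W
Q = ΔT / R_total = 20 / 0.2647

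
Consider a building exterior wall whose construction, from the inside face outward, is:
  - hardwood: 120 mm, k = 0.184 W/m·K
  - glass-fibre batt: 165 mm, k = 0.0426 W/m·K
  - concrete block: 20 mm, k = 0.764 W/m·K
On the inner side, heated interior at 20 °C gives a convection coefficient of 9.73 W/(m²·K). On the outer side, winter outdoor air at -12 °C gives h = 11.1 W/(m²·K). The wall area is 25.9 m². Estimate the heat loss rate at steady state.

Using the resistance-network approach (series):
R_inner film = 1/(h_i·A) = 1/(9.73×25.9) = 0.003968 K/W
R_hardwood = L/(kA) = 0.12/(0.184×25.9) = 0.02518 K/W
R_glass-fibre batt = L/(kA) = 0.165/(0.0426×25.9) = 0.1495 K/W
R_concrete block = L/(kA) = 0.02/(0.764×25.9) = 0.001011 K/W
R_outer film = 1/(h_o·A) = 1/(11.1×25.9) = 0.003478 K/W
R_total = 0.1832 K/W
Q = ΔT / R_total = 32 / 0.1832

Q ≈ 175 W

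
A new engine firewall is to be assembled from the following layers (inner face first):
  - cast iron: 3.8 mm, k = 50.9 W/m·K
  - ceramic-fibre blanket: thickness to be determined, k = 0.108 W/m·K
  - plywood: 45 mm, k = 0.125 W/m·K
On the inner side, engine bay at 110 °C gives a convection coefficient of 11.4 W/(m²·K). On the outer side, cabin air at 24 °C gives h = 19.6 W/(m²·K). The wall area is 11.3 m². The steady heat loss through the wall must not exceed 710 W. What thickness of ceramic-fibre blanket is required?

L ≈ 94 mm

Series thermal resistances:
R_inner film = 1/(h_i·A) = 1/(11.4×11.3) = 0.007763 K/W
R_cast iron = L/(kA) = 0.0038/(50.9×11.3) = 6.607×10^-6 K/W
R_plywood = L/(kA) = 0.045/(0.125×11.3) = 0.03186 K/W
R_outer film = 1/(h_o·A) = 1/(19.6×11.3) = 0.004515 K/W
Sum of the known resistances R_other = 0.04414 K/W
Required total resistance R_tot = ΔT/Q_allow = 86/710 = 0.1211 K/W
R_ceramic-fibre blanket = R_tot − R_other = 0.07698 K/W
L = R·k·A = 0.07698×0.108×11.3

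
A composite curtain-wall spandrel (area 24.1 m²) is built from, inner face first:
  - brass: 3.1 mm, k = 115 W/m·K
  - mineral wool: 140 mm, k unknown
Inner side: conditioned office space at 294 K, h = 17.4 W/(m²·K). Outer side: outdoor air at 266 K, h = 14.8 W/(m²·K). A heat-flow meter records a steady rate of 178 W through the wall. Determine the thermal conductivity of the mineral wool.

Model the wall as resistances in series:
R_inner film = 1/(h_i·A) = 1/(17.4×24.1) = 0.002385 K/W
R_brass = L/(kA) = 0.0031/(115×24.1) = 1.119×10^-6 K/W
R_outer film = 1/(h_o·A) = 1/(14.8×24.1) = 0.002804 K/W
Sum of known resistances R_other = 0.005189 K/W
Total R = ΔT/Q = 28/178 = 0.1573 K/W
R_mineral wool = R_total − R_other = 0.1521 K/W
k = L/(R·A) = 0.14/(0.1521×24.1)

k ≈ 0.0382 W/(m·K)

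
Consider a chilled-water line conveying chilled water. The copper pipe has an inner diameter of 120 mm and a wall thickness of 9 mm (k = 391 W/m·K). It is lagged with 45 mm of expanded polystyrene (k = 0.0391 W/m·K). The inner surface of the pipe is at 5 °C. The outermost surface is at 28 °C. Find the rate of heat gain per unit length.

Radial resistances (cylindrical: R_cond = ln(r_o/r_i)/(2πkL), R_conv = 1/(h·2πrL)):
R_copper pipe wall = ln(69/60)/(2π×391×1) = 5.689×10^-5 K/W
R_expanded polystyrene = ln(114/69)/(2π×0.0391×1) = 2.044 K/W
R_total = 2.044 K/W
Q = ΔT/R_total = 23/2.044

q′ ≈ 11.3 W/m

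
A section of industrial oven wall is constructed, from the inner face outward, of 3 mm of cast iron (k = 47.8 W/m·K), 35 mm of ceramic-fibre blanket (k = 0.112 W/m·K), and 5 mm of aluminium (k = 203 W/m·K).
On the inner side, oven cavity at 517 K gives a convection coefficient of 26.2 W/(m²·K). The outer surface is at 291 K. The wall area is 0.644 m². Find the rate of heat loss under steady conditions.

Thermal resistances in series:
R_inner film = 1/(h_i·A) = 1/(26.2×0.644) = 0.05927 K/W
R_cast iron = L/(kA) = 0.003/(47.8×0.644) = 9.746×10^-5 K/W
R_ceramic-fibre blanket = L/(kA) = 0.035/(0.112×0.644) = 0.4852 K/W
R_aluminium = L/(kA) = 0.005/(203×0.644) = 3.825×10^-5 K/W
R_total = 0.5447 K/W
Q = ΔT / R_total = 226 / 0.5447

Q ≈ 415 W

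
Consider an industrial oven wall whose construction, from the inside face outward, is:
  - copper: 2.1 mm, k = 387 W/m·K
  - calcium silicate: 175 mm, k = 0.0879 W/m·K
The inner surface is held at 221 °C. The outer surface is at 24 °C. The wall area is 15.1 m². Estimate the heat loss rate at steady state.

Using the resistance-network approach (series):
R_copper = L/(kA) = 0.0021/(387×15.1) = 3.594×10^-7 K/W
R_calcium silicate = L/(kA) = 0.175/(0.0879×15.1) = 0.1318 K/W
R_total = 0.1318 K/W
Q = ΔT / R_total = 197 / 0.1318

Q ≈ 1490 W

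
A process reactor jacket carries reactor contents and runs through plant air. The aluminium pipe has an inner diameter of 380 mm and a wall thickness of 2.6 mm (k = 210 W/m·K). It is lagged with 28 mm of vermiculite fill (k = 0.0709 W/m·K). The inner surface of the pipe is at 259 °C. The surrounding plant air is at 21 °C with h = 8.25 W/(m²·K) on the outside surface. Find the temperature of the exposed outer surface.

Cylindrical conduction, so R = ln(r₂/r₁)/(2πkL) per layer, in series:
R_aluminium pipe wall = ln(192.6/190)/(2π×210×1) = 1.03×10^-5 K/W
R_vermiculite fill = ln(220.6/192.6)/(2π×0.0709×1) = 0.3047 K/W
R_outer film = 1/(h_o·2πr_oL) = 1/(8.25×2π×0.2206×1) = 0.08745 K/W
R_total = 0.3922 K/W
Q = ΔT/R_total = 238/0.3922
Q = 607 W/m
T_interface = T_inner − Q·ΣR(inner→interface) = 259 − 607×0.3047

T ≈ 74.1 °C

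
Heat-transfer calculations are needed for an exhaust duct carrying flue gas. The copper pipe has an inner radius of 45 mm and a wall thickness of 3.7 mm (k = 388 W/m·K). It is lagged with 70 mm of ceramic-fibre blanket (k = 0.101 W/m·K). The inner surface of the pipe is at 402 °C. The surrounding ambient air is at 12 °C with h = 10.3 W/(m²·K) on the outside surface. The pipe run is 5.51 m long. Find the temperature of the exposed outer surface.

T ≈ 45.1 °C

For a radial system each layer contributes R = ln(r_out/r_in)/(2πkL); films add R = 1/(hA).
R_copper pipe wall = ln(48.7/45)/(2π×388×5.51) = 5.882×10^-6 K/W
R_ceramic-fibre blanket = ln(118.7/48.7)/(2π×0.101×5.51) = 0.2548 K/W
R_outer film = 1/(h_o·2πr_oL) = 1/(10.3×2π×0.1187×5.51) = 0.02363 K/W
R_total = 0.2784 K/W
Q = ΔT/R_total = 390/0.2784
Q = 1400 W
T_interface = T_inner − Q·ΣR(inner→interface) = 402 − 1400×0.2548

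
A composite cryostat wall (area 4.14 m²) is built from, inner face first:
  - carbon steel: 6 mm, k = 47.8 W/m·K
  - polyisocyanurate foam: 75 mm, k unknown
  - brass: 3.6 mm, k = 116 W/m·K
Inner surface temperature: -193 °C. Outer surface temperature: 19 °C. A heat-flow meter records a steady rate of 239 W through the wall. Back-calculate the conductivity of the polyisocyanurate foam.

k ≈ 0.0204 W/(m·K)

Model the wall as resistances in series:
R_carbon steel = L/(kA) = 0.006/(47.8×4.14) = 3.032×10^-5 K/W
R_brass = L/(kA) = 0.0036/(116×4.14) = 7.496×10^-6 K/W
Sum of known resistances R_other = 3.782×10^-5 K/W
Total R = ΔT/Q = 212/239 = 0.887 K/W
R_polyisocyanurate foam = R_total − R_other = 0.887 K/W
k = L/(R·A) = 0.075/(0.887×4.14)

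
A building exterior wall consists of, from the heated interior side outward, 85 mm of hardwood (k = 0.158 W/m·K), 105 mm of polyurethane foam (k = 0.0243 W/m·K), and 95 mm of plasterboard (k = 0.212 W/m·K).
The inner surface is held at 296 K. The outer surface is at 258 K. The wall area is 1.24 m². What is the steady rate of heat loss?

Model the wall as resistances in series:
R_hardwood = L/(kA) = 0.085/(0.158×1.24) = 0.4339 K/W
R_polyurethane foam = L/(kA) = 0.105/(0.0243×1.24) = 3.485 K/W
R_plasterboard = L/(kA) = 0.095/(0.212×1.24) = 0.3614 K/W
R_total = 4.28 K/W
Q = ΔT / R_total = 38 / 4.28

Q ≈ 8.88 W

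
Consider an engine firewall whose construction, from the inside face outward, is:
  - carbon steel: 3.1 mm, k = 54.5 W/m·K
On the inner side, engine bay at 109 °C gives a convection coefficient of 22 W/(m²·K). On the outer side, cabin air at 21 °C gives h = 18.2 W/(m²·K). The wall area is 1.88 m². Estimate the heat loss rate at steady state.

Q ≈ 1650 W

Model the wall as resistances in series:
R_inner film = 1/(h_i·A) = 1/(22×1.88) = 0.02418 K/W
R_carbon steel = L/(kA) = 0.0031/(54.5×1.88) = 3.026×10^-5 K/W
R_outer film = 1/(h_o·A) = 1/(18.2×1.88) = 0.02923 K/W
R_total = 0.05343 K/W
Q = ΔT / R_total = 88 / 0.05343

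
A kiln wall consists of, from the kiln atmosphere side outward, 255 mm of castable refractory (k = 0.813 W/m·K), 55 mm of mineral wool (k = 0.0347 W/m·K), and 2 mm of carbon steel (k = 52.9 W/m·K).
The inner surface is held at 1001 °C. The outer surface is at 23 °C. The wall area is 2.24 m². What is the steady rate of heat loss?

Q ≈ 1150 W

Using the resistance-network approach (series):
R_castable refractory = L/(kA) = 0.255/(0.813×2.24) = 0.14 K/W
R_mineral wool = L/(kA) = 0.055/(0.0347×2.24) = 0.7076 K/W
R_carbon steel = L/(kA) = 0.002/(52.9×2.24) = 1.688×10^-5 K/W
R_total = 0.8476 K/W
Q = ΔT / R_total = 978 / 0.8476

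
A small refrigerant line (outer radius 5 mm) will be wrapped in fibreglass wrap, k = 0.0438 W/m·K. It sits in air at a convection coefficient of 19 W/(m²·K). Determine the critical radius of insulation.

For a cylinder r_cr = k/h = 0.0438/19
r_cr = 2.31 mm; since the bare radius (5 mm) is above r_cr, any added insulation will reduce heat loss.

r_cr ≈ 2.31 mm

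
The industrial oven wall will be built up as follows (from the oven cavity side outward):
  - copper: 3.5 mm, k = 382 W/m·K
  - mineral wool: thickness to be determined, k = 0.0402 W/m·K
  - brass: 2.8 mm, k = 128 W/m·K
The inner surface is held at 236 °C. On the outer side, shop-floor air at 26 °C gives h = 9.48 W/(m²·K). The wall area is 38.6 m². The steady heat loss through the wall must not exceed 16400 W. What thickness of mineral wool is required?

Using the resistance-network approach (series):
R_copper = L/(kA) = 0.0035/(382×38.6) = 2.374×10^-7 K/W
R_brass = L/(kA) = 0.0028/(128×38.6) = 5.667×10^-7 K/W
R_outer film = 1/(h_o·A) = 1/(9.48×38.6) = 0.002733 K/W
Sum of the known resistances R_other = 0.002734 K/W
Required total resistance R_tot = ΔT/Q_allow = 210/16400 = 0.0128 K/W
R_mineral wool = R_tot − R_other = 0.01007 K/W
L = R·k·A = 0.01007×0.0402×38.6

L ≈ 15.6 mm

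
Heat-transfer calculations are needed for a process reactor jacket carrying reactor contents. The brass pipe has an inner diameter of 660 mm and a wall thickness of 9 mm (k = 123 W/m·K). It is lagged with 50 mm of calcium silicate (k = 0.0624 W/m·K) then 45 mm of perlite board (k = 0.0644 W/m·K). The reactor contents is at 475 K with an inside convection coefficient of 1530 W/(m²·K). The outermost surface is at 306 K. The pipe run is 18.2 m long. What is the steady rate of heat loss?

Cylindrical conduction, so R = ln(r₂/r₁)/(2πkL) per layer, in series:
R_inner film = 1/(h_i·2πr₁L) = 1/(1530×2π×0.33×18.2) = 1.732×10^-5 K/W
R_brass pipe wall = ln(339/330)/(2π×123×18.2) = 1.913×10^-6 K/W
R_calcium silicate = ln(389/339)/(2π×0.0624×18.2) = 0.01928 K/W
R_perlite board = ln(434/389)/(2π×0.0644×18.2) = 0.01486 K/W
R_total = 0.03416 K/W
Q = ΔT/R_total = 169/0.03416

Q ≈ 4950 W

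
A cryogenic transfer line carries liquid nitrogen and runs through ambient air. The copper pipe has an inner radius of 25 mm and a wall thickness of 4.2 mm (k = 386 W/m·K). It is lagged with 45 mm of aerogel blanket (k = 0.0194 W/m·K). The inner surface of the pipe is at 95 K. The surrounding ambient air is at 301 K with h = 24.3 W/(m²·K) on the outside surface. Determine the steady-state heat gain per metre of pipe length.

Per-layer cylindrical resistances, series-summed:
R_copper pipe wall = ln(29.2/25)/(2π×386×1) = 6.403×10^-5 K/W
R_aerogel blanket = ln(74.2/29.2)/(2π×0.0194×1) = 7.651 K/W
R_outer film = 1/(h_o·2πr_oL) = 1/(24.3×2π×0.0742×1) = 0.08827 K/W
R_total = 7.739 K/W
Q = ΔT/R_total = 206/7.739

q′ ≈ 26.6 W/m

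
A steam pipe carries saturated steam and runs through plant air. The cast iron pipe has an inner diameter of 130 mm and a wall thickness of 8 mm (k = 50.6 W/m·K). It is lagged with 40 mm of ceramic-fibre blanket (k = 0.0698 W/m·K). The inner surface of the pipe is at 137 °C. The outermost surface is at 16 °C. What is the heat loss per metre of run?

q′ ≈ 121 W/m

Treating each annulus and film as a series resistance:
R_cast iron pipe wall = ln(73/65)/(2π×50.6×1) = 3.651×10^-4 K/W
R_ceramic-fibre blanket = ln(113/73)/(2π×0.0698×1) = 0.9963 K/W
R_total = 0.9966 K/W
Q = ΔT/R_total = 121/0.9966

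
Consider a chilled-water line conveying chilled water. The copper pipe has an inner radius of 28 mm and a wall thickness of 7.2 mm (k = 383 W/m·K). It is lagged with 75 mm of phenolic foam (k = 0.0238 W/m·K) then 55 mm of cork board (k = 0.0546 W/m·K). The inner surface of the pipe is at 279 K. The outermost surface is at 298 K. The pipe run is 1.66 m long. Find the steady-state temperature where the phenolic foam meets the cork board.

T ≈ 295 K

Treating each annulus and film as a series resistance:
R_copper pipe wall = ln(35.2/28)/(2π×383×1.66) = 5.729×10^-5 K/W
R_phenolic foam = ln(110.2/35.2)/(2π×0.0238×1.66) = 4.597 K/W
R_cork board = ln(165.2/110.2)/(2π×0.0546×1.66) = 0.7109 K/W
R_total = 5.308 K/W
Q = ΔT/R_total = 19/5.308
Q = 3.58 W
T_interface = T_inner + Q·ΣR(inner→interface) = 279 + 3.58×4.597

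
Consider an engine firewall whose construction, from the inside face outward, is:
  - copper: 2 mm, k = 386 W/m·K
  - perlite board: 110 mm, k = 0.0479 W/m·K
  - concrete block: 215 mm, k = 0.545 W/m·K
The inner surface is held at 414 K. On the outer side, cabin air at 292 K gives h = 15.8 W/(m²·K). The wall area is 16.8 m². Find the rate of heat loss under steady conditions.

Series thermal resistances:
R_copper = L/(kA) = 0.002/(386×16.8) = 3.084×10^-7 K/W
R_perlite board = L/(kA) = 0.11/(0.0479×16.8) = 0.1367 K/W
R_concrete block = L/(kA) = 0.215/(0.545×16.8) = 0.02348 K/W
R_outer film = 1/(h_o·A) = 1/(15.8×16.8) = 0.003767 K/W
R_total = 0.1639 K/W
Q = ΔT / R_total = 122 / 0.1639

Q ≈ 744 W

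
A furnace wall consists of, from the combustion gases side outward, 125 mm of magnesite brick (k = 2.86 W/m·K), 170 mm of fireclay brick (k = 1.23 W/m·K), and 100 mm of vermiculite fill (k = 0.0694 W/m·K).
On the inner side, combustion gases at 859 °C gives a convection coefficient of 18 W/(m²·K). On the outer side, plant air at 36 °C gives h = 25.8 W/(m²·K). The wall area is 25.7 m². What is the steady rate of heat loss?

Treating each layer as a thermal resistance in series:
R_inner film = 1/(h_i·A) = 1/(18×25.7) = 0.002162 K/W
R_magnesite brick = L/(kA) = 0.125/(2.86×25.7) = 0.001701 K/W
R_fireclay brick = L/(kA) = 0.17/(1.23×25.7) = 0.005378 K/W
R_vermiculite fill = L/(kA) = 0.1/(0.0694×25.7) = 0.05607 K/W
R_outer film = 1/(h_o·A) = 1/(25.8×25.7) = 0.001508 K/W
R_total = 0.06682 K/W
Q = ΔT / R_total = 823 / 0.06682

Q ≈ 12300 W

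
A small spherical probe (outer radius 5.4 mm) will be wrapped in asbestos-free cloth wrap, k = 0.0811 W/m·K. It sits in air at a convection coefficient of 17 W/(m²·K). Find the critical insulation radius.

r_cr ≈ 9.54 mm

For a sphere r_cr = 2k/h = 2×0.0811/17
r_cr = 9.54 mm; since the bare radius (5.4 mm) is below r_cr, adding a thin layer of insulation will *increase* heat loss.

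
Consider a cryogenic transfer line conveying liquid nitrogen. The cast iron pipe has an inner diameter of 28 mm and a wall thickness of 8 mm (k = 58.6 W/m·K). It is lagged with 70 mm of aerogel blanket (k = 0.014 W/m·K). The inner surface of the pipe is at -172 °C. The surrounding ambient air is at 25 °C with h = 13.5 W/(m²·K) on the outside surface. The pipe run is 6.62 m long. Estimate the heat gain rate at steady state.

Treating each annulus and film as a series resistance:
R_cast iron pipe wall = ln(22/14)/(2π×58.6×6.62) = 1.854×10^-4 K/W
R_aerogel blanket = ln(92/22)/(2π×0.014×6.62) = 2.457 K/W
R_outer film = 1/(h_o·2πr_oL) = 1/(13.5×2π×0.092×6.62) = 0.01936 K/W
R_total = 2.476 K/W
Q = ΔT/R_total = 197/2.476

Q ≈ 79.5 W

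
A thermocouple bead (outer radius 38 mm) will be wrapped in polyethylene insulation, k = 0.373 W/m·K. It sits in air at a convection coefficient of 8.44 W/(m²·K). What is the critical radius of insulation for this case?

For a sphere r_cr = 2k/h = 2×0.373/8.44
r_cr = 88.4 mm; since the bare radius (38 mm) is below r_cr, adding a thin layer of insulation will *increase* heat loss.

r_cr ≈ 88.4 mm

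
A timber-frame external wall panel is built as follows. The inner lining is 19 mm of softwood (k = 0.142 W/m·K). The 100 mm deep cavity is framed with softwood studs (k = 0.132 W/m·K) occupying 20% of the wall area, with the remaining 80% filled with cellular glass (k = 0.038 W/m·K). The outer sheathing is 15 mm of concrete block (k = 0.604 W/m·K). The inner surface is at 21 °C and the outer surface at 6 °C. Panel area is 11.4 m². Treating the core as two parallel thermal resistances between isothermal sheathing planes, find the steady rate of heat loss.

Q ≈ 89.1 W

Sheathing layers in series; stud and cavity paths in parallel between them.
R_inner = 0.019/(0.142×11.4) = 0.01174 K/W
R_stud  = 0.1/(0.132×0.2×11.4) = 0.3323 K/W
R_cav   = 0.1/(0.038×0.8×11.4) = 0.2886 K/W
1/R_core = 1/R_stud + 1/R_cav → R_core = 0.1544 K/W
R_outer = 0.015/(0.604×11.4) = 0.002178 K/W
R_total = 0.1684 K/W
Q = ΔT/R_total = 15/0.1684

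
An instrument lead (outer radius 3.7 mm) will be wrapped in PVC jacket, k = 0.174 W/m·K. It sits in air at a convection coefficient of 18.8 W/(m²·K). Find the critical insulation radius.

r_cr ≈ 9.26 mm

For a cylinder r_cr = k/h = 0.174/18.8
r_cr = 9.26 mm; since the bare radius (3.7 mm) is below r_cr, adding a thin layer of insulation will *increase* heat loss.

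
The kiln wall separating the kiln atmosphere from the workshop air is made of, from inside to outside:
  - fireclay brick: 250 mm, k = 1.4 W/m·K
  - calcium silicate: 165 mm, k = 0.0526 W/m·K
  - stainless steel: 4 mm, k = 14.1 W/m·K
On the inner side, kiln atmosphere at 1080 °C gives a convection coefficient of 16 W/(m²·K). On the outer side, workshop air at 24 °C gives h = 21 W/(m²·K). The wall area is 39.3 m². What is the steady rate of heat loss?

Thermal resistances in series:
R_inner film = 1/(h_i·A) = 1/(16×39.3) = 0.00159 K/W
R_fireclay brick = L/(kA) = 0.25/(1.4×39.3) = 0.004544 K/W
R_calcium silicate = L/(kA) = 0.165/(0.0526×39.3) = 0.07982 K/W
R_stainless steel = L/(kA) = 0.004/(14.1×39.3) = 7.219×10^-6 K/W
R_outer film = 1/(h_o·A) = 1/(21×39.3) = 0.001212 K/W
R_total = 0.08717 K/W
Q = ΔT / R_total = 1056 / 0.08717

Q ≈ 12100 W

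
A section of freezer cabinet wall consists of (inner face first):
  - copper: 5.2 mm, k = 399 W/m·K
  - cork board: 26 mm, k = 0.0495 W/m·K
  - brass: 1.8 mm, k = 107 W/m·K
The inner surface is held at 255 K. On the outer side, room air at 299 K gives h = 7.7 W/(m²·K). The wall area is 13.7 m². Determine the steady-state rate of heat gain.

Q ≈ 920 W

Series thermal resistances:
R_copper = L/(kA) = 0.0052/(399×13.7) = 9.513×10^-7 K/W
R_cork board = L/(kA) = 0.026/(0.0495×13.7) = 0.03834 K/W
R_brass = L/(kA) = 0.0018/(107×13.7) = 1.228×10^-6 K/W
R_outer film = 1/(h_o·A) = 1/(7.7×13.7) = 0.00948 K/W
R_total = 0.04782 K/W
Q = ΔT / R_total = 44 / 0.04782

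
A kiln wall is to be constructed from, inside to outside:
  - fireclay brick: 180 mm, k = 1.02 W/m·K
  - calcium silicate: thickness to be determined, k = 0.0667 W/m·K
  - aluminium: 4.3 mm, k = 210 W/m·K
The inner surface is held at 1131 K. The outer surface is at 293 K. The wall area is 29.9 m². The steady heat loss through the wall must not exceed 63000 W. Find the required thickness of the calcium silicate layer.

L ≈ 14.8 mm

Model the wall as resistances in series:
R_fireclay brick = L/(kA) = 0.18/(1.02×29.9) = 0.005902 K/W
R_aluminium = L/(kA) = 0.0043/(210×29.9) = 6.848×10^-7 K/W
Sum of the known resistances R_other = 0.005903 K/W
Required total resistance R_tot = ΔT/Q_allow = 838/63000 = 0.0133 K/W
R_calcium silicate = R_tot − R_other = 0.007399 K/W
L = R·k·A = 0.007399×0.0667×29.9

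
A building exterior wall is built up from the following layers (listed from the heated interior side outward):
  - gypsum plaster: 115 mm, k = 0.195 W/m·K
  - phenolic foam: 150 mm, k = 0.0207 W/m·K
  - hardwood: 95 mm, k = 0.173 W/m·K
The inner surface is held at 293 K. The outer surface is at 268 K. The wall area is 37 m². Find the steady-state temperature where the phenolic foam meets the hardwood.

T ≈ 270 K

Using the resistance-network approach (series):
R_gypsum plaster = L/(kA) = 0.115/(0.195×37) = 0.01594 K/W
R_phenolic foam = L/(kA) = 0.15/(0.0207×37) = 0.1958 K/W
R_hardwood = L/(kA) = 0.095/(0.173×37) = 0.01484 K/W
R_total = 0.2266 K/W;  Q = ΔT/R_total = 25/0.2266 = 110.3 W
T_interface = T_inner − Q·ΣR(inner→interface) = 293 − 110×0.2118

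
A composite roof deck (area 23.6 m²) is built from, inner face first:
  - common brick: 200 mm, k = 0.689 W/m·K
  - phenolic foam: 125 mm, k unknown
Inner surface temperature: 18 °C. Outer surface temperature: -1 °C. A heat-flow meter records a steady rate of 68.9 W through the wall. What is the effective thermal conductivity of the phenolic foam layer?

Treating each layer as a thermal resistance in series:
R_common brick = L/(kA) = 0.2/(0.689×23.6) = 0.0123 K/W
Sum of known resistances R_other = 0.0123 K/W
Total R = ΔT/Q = 19/68.9 = 0.2758 K/W
R_phenolic foam = R_total − R_other = 0.2635 K/W
k = L/(R·A) = 0.125/(0.2635×23.6)

k ≈ 0.0201 W/(m·K)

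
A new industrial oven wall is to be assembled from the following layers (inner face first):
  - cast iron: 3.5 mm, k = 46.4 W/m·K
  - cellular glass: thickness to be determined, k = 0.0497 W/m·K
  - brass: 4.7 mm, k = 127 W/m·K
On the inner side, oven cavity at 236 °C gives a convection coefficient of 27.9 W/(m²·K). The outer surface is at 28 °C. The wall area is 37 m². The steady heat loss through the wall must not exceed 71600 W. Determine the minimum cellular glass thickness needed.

L ≈ 3.56 mm

Thermal resistances in series:
R_inner film = 1/(h_i·A) = 1/(27.9×37) = 9.687×10^-4 K/W
R_cast iron = L/(kA) = 0.0035/(46.4×37) = 2.039×10^-6 K/W
R_brass = L/(kA) = 0.0047/(127×37) = 1×10^-6 K/W
Sum of the known resistances R_other = 9.717×10^-4 K/W
Required total resistance R_tot = ΔT/Q_allow = 208/71600 = 0.002905 K/W
R_cellular glass = R_tot − R_other = 0.001933 K/W
L = R·k·A = 0.001933×0.0497×37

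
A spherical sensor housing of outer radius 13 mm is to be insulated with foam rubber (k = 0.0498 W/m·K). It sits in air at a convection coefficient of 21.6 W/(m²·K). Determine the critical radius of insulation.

r_cr ≈ 4.61 mm

For a sphere r_cr = 2k/h = 2×0.0498/21.6
r_cr = 4.61 mm; since the bare radius (13 mm) is above r_cr, any added insulation will reduce heat loss.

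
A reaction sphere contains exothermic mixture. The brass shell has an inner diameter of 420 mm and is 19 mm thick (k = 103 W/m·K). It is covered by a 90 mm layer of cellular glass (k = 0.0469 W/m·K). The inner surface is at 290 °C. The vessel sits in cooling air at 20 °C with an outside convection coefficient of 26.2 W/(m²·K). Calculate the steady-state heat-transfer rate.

Each spherical layer contributes R = (1/r_i − 1/r_o)/(4πk):
R_brass shell = (1/0.21 − 1/0.229)/(4π×103) = 3.052×10^-4 K/W
R_cellular glass = (1/0.229 − 1/0.319)/(4π×0.0469) = 2.09 K/W
R_outer film = 1/(h·4πr_o²) = 1/(26.2×4π×0.319²) = 0.02985 K/W
R_total = 2.121 K/W
Q = ΔT/R_total = 270/2.121

Q ≈ 127 W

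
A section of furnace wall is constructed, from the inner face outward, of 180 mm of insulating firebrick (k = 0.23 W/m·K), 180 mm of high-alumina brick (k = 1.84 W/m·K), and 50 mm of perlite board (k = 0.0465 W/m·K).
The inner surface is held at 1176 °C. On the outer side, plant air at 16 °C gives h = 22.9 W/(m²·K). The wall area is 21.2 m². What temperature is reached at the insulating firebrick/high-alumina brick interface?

Series thermal resistances:
R_insulating firebrick = L/(kA) = 0.18/(0.23×21.2) = 0.03692 K/W
R_high-alumina brick = L/(kA) = 0.18/(1.84×21.2) = 0.004614 K/W
R_perlite board = L/(kA) = 0.05/(0.0465×21.2) = 0.05072 K/W
R_outer film = 1/(h_o·A) = 1/(22.9×21.2) = 0.00206 K/W
R_total = 0.09431 K/W;  Q = ΔT/R_total = 1160/0.09431 = 12300 W
T_interface = T_inner − Q·ΣR(inner→interface) = 1176 − 12300×0.03692

T ≈ 722 °C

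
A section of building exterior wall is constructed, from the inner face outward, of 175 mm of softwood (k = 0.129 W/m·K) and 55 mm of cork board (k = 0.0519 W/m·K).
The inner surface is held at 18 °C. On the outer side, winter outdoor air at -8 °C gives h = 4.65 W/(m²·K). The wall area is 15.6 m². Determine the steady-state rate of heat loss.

Q ≈ 154 W

Series thermal resistances:
R_softwood = L/(kA) = 0.175/(0.129×15.6) = 0.08696 K/W
R_cork board = L/(kA) = 0.055/(0.0519×15.6) = 0.06793 K/W
R_outer film = 1/(h_o·A) = 1/(4.65×15.6) = 0.01379 K/W
R_total = 0.1687 K/W
Q = ΔT / R_total = 26 / 0.1687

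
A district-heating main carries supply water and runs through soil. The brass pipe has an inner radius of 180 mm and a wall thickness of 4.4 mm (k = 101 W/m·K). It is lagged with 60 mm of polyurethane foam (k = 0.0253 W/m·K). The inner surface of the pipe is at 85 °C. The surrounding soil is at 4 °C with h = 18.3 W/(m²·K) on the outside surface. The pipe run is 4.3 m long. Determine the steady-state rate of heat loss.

Treating each annulus and film as a series resistance:
R_brass pipe wall = ln(184.4/180)/(2π×101×4.3) = 8.85×10^-6 K/W
R_polyurethane foam = ln(244.4/184.4)/(2π×0.0253×4.3) = 0.4121 K/W
R_outer film = 1/(h_o·2πr_oL) = 1/(18.3×2π×0.2444×4.3) = 0.008276 K/W
R_total = 0.4204 K/W
Q = ΔT/R_total = 81/0.4204

Q ≈ 193 W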